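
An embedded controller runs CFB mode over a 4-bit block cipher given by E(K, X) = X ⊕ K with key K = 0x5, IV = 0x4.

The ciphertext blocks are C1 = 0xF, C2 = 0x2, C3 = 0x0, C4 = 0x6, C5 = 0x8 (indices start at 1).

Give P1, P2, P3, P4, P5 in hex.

P1 = 0xE, P2 = 0x8, P3 = 0x7, P4 = 0x3, P5 = 0xB

CFB decryption: P_i = C_i ⊕ E(K, C_{i−1}), with C_{0} = IV.
P1: E(K, 0x4) = 0x1; 0xF ⊕ 0x1 = 0xE.
P2: E(K, 0xF) = 0xA; 0x2 ⊕ 0xA = 0x8.
P3: E(K, 0x2) = 0x7; 0x0 ⊕ 0x7 = 0x7.
P4: E(K, 0x0) = 0x5; 0x6 ⊕ 0x5 = 0x3.
P5: E(K, 0x6) = 0x3; 0x8 ⊕ 0x3 = 0xB.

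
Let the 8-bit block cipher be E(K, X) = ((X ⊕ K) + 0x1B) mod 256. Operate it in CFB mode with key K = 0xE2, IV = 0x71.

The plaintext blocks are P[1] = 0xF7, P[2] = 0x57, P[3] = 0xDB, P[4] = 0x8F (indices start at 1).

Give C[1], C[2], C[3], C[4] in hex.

CFB encryption: C_i = P_i ⊕ E(K, C_{i−1}), with C_{0} = IV.
C[1]: E(K, 0x71) = 0xAE; 0xF7 ⊕ 0xAE = 0x59.
C[2]: E(K, 0x59) = 0xD6; 0x57 ⊕ 0xD6 = 0x81.
C[3]: E(K, 0x81) = 0x7E; 0xDB ⊕ 0x7E = 0xA5.
C[4]: E(K, 0xA5) = 0x62; 0x8F ⊕ 0x62 = 0xED.

C[1] = 0x59, C[2] = 0x81, C[3] = 0xA5, C[4] = 0xED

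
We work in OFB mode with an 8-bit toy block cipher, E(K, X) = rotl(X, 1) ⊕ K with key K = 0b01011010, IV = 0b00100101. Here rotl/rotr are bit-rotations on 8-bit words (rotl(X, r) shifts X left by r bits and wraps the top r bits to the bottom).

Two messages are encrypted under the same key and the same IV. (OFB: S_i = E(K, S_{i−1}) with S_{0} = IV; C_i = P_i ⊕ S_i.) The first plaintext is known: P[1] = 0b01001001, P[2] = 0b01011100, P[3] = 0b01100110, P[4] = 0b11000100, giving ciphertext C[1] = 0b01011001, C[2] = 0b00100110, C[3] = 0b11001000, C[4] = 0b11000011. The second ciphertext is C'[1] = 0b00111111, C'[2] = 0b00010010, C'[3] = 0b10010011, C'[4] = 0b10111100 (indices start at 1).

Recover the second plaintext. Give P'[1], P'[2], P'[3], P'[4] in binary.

In OFB with a reused IV, both messages share the same keystream S_i, so C_i ⊕ C'_i = P_i ⊕ P'_i and thus P'_i = P_i ⊕ C_i ⊕ C'_i.
P'[1]: 0b01001001 ⊕ 0b01011001 ⊕ 0b00111111 = 0b00101111.
P'[2]: 0b01011100 ⊕ 0b00100110 ⊕ 0b00010010 = 0b01101000.
P'[3]: 0b01100110 ⊕ 0b11001000 ⊕ 0b10010011 = 0b00111101.
P'[4]: 0b11000100 ⊕ 0b11000011 ⊕ 0b10111100 = 0b10111011.

P'[1] = 0b00101111, P'[2] = 0b01101000, P'[3] = 0b00111101, P'[4] = 0b10111011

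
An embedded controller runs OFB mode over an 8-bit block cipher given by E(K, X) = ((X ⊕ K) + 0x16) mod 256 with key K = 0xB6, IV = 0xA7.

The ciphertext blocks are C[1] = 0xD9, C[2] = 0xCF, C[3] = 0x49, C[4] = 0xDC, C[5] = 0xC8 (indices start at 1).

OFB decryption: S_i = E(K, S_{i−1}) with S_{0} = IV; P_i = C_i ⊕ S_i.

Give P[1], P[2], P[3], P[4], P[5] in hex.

P[1] = 0xFE, P[2] = 0x68, P[3] = 0x6E, P[4] = 0x7B, P[5] = 0xEF

P[1]: S = E(K, 0xA7) = 0x27; 0xD9 ⊕ 0x27 = 0xFE.
P[2]: S = E(K, 0x27) = 0xA7; 0xCF ⊕ 0xA7 = 0x68.
P[3]: S = E(K, 0xA7) = 0x27; 0x49 ⊕ 0x27 = 0x6E.
P[4]: S = E(K, 0x27) = 0xA7; 0xDC ⊕ 0xA7 = 0x7B.
P[5]: S = E(K, 0xA7) = 0x27; 0xC8 ⊕ 0x27 = 0xEF.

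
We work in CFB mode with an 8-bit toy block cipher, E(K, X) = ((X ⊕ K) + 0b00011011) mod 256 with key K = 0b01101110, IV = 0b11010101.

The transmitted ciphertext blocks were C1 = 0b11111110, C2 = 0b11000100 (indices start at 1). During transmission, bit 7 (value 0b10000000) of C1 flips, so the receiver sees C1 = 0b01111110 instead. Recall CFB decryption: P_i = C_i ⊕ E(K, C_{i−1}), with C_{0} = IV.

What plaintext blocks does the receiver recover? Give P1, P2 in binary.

P1 = 0b10101000, P2 = 0b11101111

Only C1 changed, to 0b01111110. In CFB, a change in C_i flips the same bit in P_i and garbles P_{i+1}. Decrypting the received ciphertext:
P1: E(K, 0b11010101) = 0b11010110; 0b01111110 ⊕ 0b11010110 = 0b10101000.
P2: E(K, 0b01111110) = 0b00101011; 0b11000100 ⊕ 0b00101011 = 0b11101111.
Blocks that differ from the original plaintext: P1, P2.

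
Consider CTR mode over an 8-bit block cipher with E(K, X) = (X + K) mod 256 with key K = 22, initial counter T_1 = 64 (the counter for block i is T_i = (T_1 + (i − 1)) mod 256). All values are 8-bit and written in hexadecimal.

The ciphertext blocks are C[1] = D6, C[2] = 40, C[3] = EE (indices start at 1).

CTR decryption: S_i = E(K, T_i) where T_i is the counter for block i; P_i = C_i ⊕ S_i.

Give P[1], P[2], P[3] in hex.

P[1]: T = 64, S = E(K, T) = 86; D6 ⊕ 86 = 50.
P[2]: T = 65, S = E(K, T) = 87; 40 ⊕ 87 = C7.
P[3]: T = 66, S = E(K, T) = 88; EE ⊕ 88 = 66.

P[1] = 50, P[2] = C7, P[3] = 66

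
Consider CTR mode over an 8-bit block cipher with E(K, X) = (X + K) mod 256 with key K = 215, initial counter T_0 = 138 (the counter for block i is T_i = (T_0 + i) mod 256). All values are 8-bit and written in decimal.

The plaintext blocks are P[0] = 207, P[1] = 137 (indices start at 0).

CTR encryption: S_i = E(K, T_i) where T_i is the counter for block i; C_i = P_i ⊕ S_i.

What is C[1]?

C[0]: T = 138, S = E(K, T) = 97; 207 ⊕ 97 = 174.
C[1]: T = 139, S = E(K, T) = 98; 137 ⊕ 98 = 235.

C[1] = 235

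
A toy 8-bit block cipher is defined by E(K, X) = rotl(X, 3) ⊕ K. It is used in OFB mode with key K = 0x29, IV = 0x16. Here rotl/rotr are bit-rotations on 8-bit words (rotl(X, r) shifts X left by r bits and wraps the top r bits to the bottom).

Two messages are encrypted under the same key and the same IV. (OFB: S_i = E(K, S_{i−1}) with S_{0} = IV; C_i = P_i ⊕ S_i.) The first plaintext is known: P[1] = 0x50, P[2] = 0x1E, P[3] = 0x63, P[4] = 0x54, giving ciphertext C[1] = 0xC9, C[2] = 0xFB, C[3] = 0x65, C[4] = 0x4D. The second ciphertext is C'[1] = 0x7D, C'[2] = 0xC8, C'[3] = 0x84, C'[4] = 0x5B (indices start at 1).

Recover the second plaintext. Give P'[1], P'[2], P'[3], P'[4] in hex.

In OFB with a reused IV, both messages share the same keystream S_i, so C_i ⊕ C'_i = P_i ⊕ P'_i and thus P'_i = P_i ⊕ C_i ⊕ C'_i.
P'[1]: 0x50 ⊕ 0xC9 ⊕ 0x7D = 0xE4.
P'[2]: 0x1E ⊕ 0xFB ⊕ 0xC8 = 0x2D.
P'[3]: 0x63 ⊕ 0x65 ⊕ 0x84 = 0x82.
P'[4]: 0x54 ⊕ 0x4D ⊕ 0x5B = 0x42.

P'[1] = 0xE4, P'[2] = 0x2D, P'[3] = 0x82, P'[4] = 0x42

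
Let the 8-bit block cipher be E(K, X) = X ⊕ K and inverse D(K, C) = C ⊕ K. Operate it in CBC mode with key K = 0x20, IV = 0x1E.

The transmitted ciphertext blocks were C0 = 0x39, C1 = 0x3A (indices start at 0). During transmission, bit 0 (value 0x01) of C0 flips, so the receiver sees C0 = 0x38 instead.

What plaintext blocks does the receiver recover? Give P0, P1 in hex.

CBC decryption: P_i = D(K, C_i) ⊕ C_{i−1}, with C_{−1} = IV.
Only C0 changed, to 0x38. In CBC, a change in C_i garbles P_i and flips the same bit in P_{i+1}. Decrypting the received ciphertext:
P0: D(K, 0x38) = 0x18; 0x18 ⊕ 0x1E = 0x06.
P1: D(K, 0x3A) = 0x1A; 0x1A ⊕ 0x38 = 0x22.
Blocks that differ from the original plaintext: P0, P1.

P0 = 0x06, P1 = 0x22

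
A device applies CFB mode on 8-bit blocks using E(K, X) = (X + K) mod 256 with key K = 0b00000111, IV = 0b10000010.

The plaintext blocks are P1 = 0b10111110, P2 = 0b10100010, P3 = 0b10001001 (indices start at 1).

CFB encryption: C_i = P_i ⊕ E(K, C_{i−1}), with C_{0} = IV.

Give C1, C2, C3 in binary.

C1: E(K, 0b10000010) = 0b10001001; 0b10111110 ⊕ 0b10001001 = 0b00110111.
C2: E(K, 0b00110111) = 0b00111110; 0b10100010 ⊕ 0b00111110 = 0b10011100.
C3: E(K, 0b10011100) = 0b10100011; 0b10001001 ⊕ 0b10100011 = 0b00101010.

C1 = 0b00110111, C2 = 0b10011100, C3 = 0b00101010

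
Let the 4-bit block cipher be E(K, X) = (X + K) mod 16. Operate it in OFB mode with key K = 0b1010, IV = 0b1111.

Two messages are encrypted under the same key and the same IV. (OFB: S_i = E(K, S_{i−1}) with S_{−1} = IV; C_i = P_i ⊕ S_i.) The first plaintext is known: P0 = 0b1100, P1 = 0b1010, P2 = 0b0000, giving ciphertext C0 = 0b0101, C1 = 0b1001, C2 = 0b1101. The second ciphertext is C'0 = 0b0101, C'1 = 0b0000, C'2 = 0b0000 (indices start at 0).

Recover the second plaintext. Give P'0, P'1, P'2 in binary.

In OFB with a reused IV, both messages share the same keystream S_i, so C_i ⊕ C'_i = P_i ⊕ P'_i and thus P'_i = P_i ⊕ C_i ⊕ C'_i.
P'0: 0b1100 ⊕ 0b0101 ⊕ 0b0101 = 0b1100.
P'1: 0b1010 ⊕ 0b1001 ⊕ 0b0000 = 0b0011.
P'2: 0b0000 ⊕ 0b1101 ⊕ 0b0000 = 0b1101.

P'0 = 0b1100, P'1 = 0b0011, P'2 = 0b1101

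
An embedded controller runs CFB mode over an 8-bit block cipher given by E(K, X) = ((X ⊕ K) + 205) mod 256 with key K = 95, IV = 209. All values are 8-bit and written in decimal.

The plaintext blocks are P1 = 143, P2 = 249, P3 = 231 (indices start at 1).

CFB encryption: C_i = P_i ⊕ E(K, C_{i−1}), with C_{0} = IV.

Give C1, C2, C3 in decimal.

C1: E(K, 209) = 91; 143 ⊕ 91 = 212.
C2: E(K, 212) = 88; 249 ⊕ 88 = 161.
C3: E(K, 161) = 203; 231 ⊕ 203 = 44.

C1 = 212, C2 = 161, C3 = 44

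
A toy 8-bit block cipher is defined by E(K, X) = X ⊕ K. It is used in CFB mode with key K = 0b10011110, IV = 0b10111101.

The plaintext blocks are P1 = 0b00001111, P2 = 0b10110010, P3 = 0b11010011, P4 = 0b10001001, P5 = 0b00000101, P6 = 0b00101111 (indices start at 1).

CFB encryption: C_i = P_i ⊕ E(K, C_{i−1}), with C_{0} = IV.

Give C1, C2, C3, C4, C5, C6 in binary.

C1: E(K, 0b10111101) = 0b00100011; 0b00001111 ⊕ 0b00100011 = 0b00101100.
C2: E(K, 0b00101100) = 0b10110010; 0b10110010 ⊕ 0b10110010 = 0b00000000.
C3: E(K, 0b00000000) = 0b10011110; 0b11010011 ⊕ 0b10011110 = 0b01001101.
C4: E(K, 0b01001101) = 0b11010011; 0b10001001 ⊕ 0b11010011 = 0b01011010.
C5: E(K, 0b01011010) = 0b11000100; 0b00000101 ⊕ 0b11000100 = 0b11000001.
C6: E(K, 0b11000001) = 0b01011111; 0b00101111 ⊕ 0b01011111 = 0b01110000.

C1 = 0b00101100, C2 = 0b00000000, C3 = 0b01001101, C4 = 0b01011010, C5 = 0b11000001, C6 = 0b01110000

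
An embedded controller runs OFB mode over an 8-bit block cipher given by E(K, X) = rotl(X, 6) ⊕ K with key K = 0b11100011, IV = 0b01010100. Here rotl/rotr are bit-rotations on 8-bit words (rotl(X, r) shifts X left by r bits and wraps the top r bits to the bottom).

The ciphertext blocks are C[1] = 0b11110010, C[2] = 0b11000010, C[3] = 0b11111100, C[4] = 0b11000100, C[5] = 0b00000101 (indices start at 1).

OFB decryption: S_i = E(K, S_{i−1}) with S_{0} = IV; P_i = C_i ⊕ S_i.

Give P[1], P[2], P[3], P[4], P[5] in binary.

P[1] = 0b00000100, P[2] = 0b10011100, P[3] = 0b10001000, P[4] = 0b00111010, P[5] = 0b01011001

P[1]: S = E(K, 0b01010100) = 0b11110110; 0b11110010 ⊕ 0b11110110 = 0b00000100.
P[2]: S = E(K, 0b11110110) = 0b01011110; 0b11000010 ⊕ 0b01011110 = 0b10011100.
P[3]: S = E(K, 0b01011110) = 0b01110100; 0b11111100 ⊕ 0b01110100 = 0b10001000.
P[4]: S = E(K, 0b01110100) = 0b11111110; 0b11000100 ⊕ 0b11111110 = 0b00111010.
P[5]: S = E(K, 0b11111110) = 0b01011100; 0b00000101 ⊕ 0b01011100 = 0b01011001.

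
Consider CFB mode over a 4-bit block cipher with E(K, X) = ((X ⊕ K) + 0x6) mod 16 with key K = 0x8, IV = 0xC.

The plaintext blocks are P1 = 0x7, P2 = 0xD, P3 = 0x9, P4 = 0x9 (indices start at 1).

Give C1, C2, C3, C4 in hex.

CFB encryption: C_i = P_i ⊕ E(K, C_{i−1}), with C_{0} = IV.
C1: E(K, 0xC) = 0xA; 0x7 ⊕ 0xA = 0xD.
C2: E(K, 0xD) = 0xB; 0xD ⊕ 0xB = 0x6.
C3: E(K, 0x6) = 0x4; 0x9 ⊕ 0x4 = 0xD.
C4: E(K, 0xD) = 0xB; 0x9 ⊕ 0xB = 0x2.

C1 = 0xD, C2 = 0x6, C3 = 0xD, C4 = 0x2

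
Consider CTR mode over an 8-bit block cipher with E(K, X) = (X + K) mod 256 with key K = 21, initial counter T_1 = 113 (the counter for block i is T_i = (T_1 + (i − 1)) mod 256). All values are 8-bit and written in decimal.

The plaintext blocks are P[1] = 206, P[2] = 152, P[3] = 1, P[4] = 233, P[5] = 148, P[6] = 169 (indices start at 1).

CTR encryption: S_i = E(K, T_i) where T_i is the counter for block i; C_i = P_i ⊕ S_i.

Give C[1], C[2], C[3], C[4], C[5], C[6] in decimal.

C[1]: T = 113, S = E(K, T) = 134; 206 ⊕ 134 = 72.
C[2]: T = 114, S = E(K, T) = 135; 152 ⊕ 135 = 31.
C[3]: T = 115, S = E(K, T) = 136; 1 ⊕ 136 = 137.
C[4]: T = 116, S = E(K, T) = 137; 233 ⊕ 137 = 96.
C[5]: T = 117, S = E(K, T) = 138; 148 ⊕ 138 = 30.
C[6]: T = 118, S = E(K, T) = 139; 169 ⊕ 139 = 34.

C[1] = 72, C[2] = 31, C[3] = 137, C[4] = 96, C[5] = 30, C[6] = 34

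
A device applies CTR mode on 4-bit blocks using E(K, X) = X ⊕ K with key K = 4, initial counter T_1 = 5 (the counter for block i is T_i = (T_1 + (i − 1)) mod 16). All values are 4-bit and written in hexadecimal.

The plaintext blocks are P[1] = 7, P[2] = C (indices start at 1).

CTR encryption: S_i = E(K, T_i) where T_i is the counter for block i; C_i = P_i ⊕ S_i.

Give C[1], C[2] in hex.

C[1] = 6, C[2] = E

C[1]: T = 5, S = E(K, T) = 1; 7 ⊕ 1 = 6.
C[2]: T = 6, S = E(K, T) = 2; C ⊕ 2 = E.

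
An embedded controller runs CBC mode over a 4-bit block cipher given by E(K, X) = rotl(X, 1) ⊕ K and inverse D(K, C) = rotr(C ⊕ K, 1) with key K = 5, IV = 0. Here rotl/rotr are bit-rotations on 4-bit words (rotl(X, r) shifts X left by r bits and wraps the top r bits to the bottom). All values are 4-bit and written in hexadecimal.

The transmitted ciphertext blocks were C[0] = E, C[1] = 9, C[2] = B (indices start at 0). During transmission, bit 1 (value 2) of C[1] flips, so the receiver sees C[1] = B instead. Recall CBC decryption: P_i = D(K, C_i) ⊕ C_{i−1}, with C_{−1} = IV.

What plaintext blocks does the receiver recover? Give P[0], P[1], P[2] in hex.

P[0] = D, P[1] = 9, P[2] = C

Only C[1] changed, to B. In CBC, a change in C_i garbles P_i and flips the same bit in P_{i+1}. Decrypting the received ciphertext:
P[0]: D(K, E) = D; D ⊕ 0 = D.
P[1]: D(K, B) = 7; 7 ⊕ E = 9.
P[2]: D(K, B) = 7; 7 ⊕ B = C.
Blocks that differ from the original plaintext: P[1], P[2].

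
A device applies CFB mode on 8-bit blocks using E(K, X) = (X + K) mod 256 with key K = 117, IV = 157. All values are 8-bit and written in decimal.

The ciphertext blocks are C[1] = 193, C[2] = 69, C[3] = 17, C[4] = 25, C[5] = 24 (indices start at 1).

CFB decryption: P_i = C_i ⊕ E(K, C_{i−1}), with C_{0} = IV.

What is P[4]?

P[4]: E(K, 17) = 134; 25 ⊕ 134 = 159.

P[4] = 159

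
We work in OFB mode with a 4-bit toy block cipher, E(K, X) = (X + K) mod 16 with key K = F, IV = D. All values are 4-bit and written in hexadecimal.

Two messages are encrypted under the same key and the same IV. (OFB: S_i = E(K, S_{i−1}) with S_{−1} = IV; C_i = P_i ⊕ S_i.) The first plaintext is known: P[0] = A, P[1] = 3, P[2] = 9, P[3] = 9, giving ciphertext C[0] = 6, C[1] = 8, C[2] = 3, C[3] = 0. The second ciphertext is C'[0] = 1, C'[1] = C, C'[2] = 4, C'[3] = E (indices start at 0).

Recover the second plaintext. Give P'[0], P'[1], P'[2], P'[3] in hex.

P'[0] = D, P'[1] = 7, P'[2] = E, P'[3] = 7

In OFB with a reused IV, both messages share the same keystream S_i, so C_i ⊕ C'_i = P_i ⊕ P'_i and thus P'_i = P_i ⊕ C_i ⊕ C'_i.
P'[0]: A ⊕ 6 ⊕ 1 = D.
P'[1]: 3 ⊕ 8 ⊕ C = 7.
P'[2]: 9 ⊕ 3 ⊕ 4 = E.
P'[3]: 9 ⊕ 0 ⊕ E = 7.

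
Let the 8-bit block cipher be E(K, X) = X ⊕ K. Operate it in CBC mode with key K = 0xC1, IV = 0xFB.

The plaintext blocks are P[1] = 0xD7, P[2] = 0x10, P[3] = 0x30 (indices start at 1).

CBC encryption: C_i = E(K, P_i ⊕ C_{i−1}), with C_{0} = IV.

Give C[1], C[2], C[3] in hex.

C[1] = 0xED, C[2] = 0x3C, C[3] = 0xCD

C[1]: P[1] ⊕ 0xFB = 0x2C; E(K, 0x2C) = 0xED.
C[2]: P[2] ⊕ 0xED = 0xFD; E(K, 0xFD) = 0x3C.
C[3]: P[3] ⊕ 0x3C = 0x0C; E(K, 0x0C) = 0xCD.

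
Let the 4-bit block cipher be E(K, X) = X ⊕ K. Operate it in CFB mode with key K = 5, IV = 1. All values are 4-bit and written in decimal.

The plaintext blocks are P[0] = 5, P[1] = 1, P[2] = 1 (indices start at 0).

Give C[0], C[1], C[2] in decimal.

C[0] = 1, C[1] = 5, C[2] = 1

CFB encryption: C_i = P_i ⊕ E(K, C_{i−1}), with C_{−1} = IV.
C[0]: E(K, 1) = 4; 5 ⊕ 4 = 1.
C[1]: E(K, 1) = 4; 1 ⊕ 4 = 5.
C[2]: E(K, 5) = 0; 1 ⊕ 0 = 1.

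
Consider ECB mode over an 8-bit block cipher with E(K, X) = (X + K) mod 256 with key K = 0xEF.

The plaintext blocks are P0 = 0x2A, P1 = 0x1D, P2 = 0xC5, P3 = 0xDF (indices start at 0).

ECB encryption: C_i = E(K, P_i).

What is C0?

C0: E(K, 0x2A) = 0x19.

C0 = 0x19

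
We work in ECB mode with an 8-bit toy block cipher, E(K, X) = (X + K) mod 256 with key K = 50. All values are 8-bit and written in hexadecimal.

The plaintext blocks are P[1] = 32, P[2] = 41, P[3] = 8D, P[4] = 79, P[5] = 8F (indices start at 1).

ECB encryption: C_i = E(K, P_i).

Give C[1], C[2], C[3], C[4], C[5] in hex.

C[1] = 82, C[2] = 91, C[3] = DD, C[4] = C9, C[5] = DF

C[1]: E(K, 32) = 82.
C[2]: E(K, 41) = 91.
C[3]: E(K, 8D) = DD.
C[4]: E(K, 79) = C9.
C[5]: E(K, 8F) = DF.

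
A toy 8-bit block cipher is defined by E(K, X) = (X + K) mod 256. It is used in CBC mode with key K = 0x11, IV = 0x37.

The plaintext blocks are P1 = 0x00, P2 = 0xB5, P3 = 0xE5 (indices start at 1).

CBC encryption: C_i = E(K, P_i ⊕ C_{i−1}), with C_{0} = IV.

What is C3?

C1: P1 ⊕ 0x37 = 0x37; E(K, 0x37) = 0x48.
C2: P2 ⊕ 0x48 = 0xFD; E(K, 0xFD) = 0x0E.
C3: P3 ⊕ 0x0E = 0xEB; E(K, 0xEB) = 0xFC.

C3 = 0xFC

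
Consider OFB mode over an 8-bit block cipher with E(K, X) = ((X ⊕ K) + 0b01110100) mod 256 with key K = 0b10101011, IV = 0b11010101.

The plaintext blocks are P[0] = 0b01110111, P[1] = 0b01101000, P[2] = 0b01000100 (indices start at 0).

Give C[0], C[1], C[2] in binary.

C[0] = 0b10000101, C[1] = 0b10100101, C[2] = 0b10011110

OFB encryption: S_i = E(K, S_{i−1}) with S_{−1} = IV; C_i = P_i ⊕ S_i.
C[0]: S = E(K, 0b11010101) = 0b11110010; 0b01110111 ⊕ 0b11110010 = 0b10000101.
C[1]: S = E(K, 0b11110010) = 0b11001101; 0b01101000 ⊕ 0b11001101 = 0b10100101.
C[2]: S = E(K, 0b11001101) = 0b11011010; 0b01000100 ⊕ 0b11011010 = 0b10011110.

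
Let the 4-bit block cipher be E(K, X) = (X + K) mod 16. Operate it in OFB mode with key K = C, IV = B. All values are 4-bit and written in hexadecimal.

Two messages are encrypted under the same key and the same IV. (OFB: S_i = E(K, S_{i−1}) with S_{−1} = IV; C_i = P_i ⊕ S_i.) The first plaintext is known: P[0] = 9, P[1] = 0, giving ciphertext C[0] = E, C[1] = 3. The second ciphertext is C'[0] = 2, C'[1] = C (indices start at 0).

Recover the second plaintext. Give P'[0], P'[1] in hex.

In OFB with a reused IV, both messages share the same keystream S_i, so C_i ⊕ C'_i = P_i ⊕ P'_i and thus P'_i = P_i ⊕ C_i ⊕ C'_i.
P'[0]: 9 ⊕ E ⊕ 2 = 5.
P'[1]: 0 ⊕ 3 ⊕ C = F.

P'[0] = 5, P'[1] = F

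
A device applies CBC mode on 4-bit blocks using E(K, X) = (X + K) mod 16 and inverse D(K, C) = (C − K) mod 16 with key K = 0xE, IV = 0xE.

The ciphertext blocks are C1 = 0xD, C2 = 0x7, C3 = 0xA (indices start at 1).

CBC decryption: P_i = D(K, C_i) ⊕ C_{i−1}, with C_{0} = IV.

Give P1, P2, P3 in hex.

P1 = 0x1, P2 = 0x4, P3 = 0xB

P1: D(K, 0xD) = 0xF; 0xF ⊕ 0xE = 0x1.
P2: D(K, 0x7) = 0x9; 0x9 ⊕ 0xD = 0x4.
P3: D(K, 0xA) = 0xC; 0xC ⊕ 0x7 = 0xB.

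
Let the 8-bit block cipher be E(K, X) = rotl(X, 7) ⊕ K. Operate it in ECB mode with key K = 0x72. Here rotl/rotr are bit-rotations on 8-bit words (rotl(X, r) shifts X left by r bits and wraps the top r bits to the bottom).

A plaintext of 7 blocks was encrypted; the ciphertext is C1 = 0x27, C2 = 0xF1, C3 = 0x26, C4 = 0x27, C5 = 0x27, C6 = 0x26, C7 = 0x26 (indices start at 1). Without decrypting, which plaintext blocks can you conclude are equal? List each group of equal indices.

ECB encrypts each block independently with the same key, so equal ciphertext blocks imply equal plaintext blocks.
C1 = C4 = C5 = 0x27, so P1 = P4 = P5.
C3 = C6 = C7 = 0x26, so P3 = P6 = P7.

P1 = P4 = P5; P3 = P6 = P7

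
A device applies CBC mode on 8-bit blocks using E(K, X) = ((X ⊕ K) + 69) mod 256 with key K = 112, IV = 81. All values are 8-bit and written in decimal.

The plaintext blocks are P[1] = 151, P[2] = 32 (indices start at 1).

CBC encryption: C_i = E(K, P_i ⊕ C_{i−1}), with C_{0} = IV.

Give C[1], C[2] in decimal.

C[1]: P[1] ⊕ 81 = 198; E(K, 198) = 251.
C[2]: P[2] ⊕ 251 = 219; E(K, 219) = 240.

C[1] = 251, C[2] = 240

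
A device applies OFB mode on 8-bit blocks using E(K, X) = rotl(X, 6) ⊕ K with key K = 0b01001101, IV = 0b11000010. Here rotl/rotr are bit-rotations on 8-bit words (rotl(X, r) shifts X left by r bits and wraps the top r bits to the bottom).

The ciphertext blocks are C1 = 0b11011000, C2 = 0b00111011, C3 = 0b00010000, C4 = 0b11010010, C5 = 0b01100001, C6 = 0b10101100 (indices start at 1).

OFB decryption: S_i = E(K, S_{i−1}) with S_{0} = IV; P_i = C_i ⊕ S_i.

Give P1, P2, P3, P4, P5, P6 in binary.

P1 = 0b00100101, P2 = 0b00001001, P3 = 0b11010001, P4 = 0b11101111, P5 = 0b01100011, P6 = 0b01100001

P1: S = E(K, 0b11000010) = 0b11111101; 0b11011000 ⊕ 0b11111101 = 0b00100101.
P2: S = E(K, 0b11111101) = 0b00110010; 0b00111011 ⊕ 0b00110010 = 0b00001001.
P3: S = E(K, 0b00110010) = 0b11000001; 0b00010000 ⊕ 0b11000001 = 0b11010001.
P4: S = E(K, 0b11000001) = 0b00111101; 0b11010010 ⊕ 0b00111101 = 0b11101111.
P5: S = E(K, 0b00111101) = 0b00000010; 0b01100001 ⊕ 0b00000010 = 0b01100011.
P6: S = E(K, 0b00000010) = 0b11001101; 0b10101100 ⊕ 0b11001101 = 0b01100001.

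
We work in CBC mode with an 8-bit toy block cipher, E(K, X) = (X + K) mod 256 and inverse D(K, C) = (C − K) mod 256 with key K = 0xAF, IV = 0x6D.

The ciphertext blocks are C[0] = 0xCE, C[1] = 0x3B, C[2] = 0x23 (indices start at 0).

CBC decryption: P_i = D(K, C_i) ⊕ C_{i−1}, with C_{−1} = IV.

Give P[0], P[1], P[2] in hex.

P[0]: D(K, 0xCE) = 0x1F; 0x1F ⊕ 0x6D = 0x72.
P[1]: D(K, 0x3B) = 0x8C; 0x8C ⊕ 0xCE = 0x42.
P[2]: D(K, 0x23) = 0x74; 0x74 ⊕ 0x3B = 0x4F.

P[0] = 0x72, P[1] = 0x42, P[2] = 0x4F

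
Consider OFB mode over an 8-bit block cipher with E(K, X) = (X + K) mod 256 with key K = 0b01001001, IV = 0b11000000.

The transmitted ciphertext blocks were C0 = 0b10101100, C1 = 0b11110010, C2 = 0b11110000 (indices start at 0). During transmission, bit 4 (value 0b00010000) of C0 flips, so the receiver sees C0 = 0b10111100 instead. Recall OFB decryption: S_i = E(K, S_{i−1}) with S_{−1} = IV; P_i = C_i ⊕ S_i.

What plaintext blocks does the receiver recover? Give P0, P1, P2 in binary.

P0 = 0b10110101, P1 = 0b10100000, P2 = 0b01101011

Only C0 changed, to 0b10111100. In OFB, a change in C_i flips the same bit in P_i only; the keystream is unaffected. Decrypting the received ciphertext:
P0: S = E(K, 0b11000000) = 0b00001001; 0b10111100 ⊕ 0b00001001 = 0b10110101.
P1: S = E(K, 0b00001001) = 0b01010010; 0b11110010 ⊕ 0b01010010 = 0b10100000.
P2: S = E(K, 0b01010010) = 0b10011011; 0b11110000 ⊕ 0b10011011 = 0b01101011.
Blocks that differ from the original plaintext: P0.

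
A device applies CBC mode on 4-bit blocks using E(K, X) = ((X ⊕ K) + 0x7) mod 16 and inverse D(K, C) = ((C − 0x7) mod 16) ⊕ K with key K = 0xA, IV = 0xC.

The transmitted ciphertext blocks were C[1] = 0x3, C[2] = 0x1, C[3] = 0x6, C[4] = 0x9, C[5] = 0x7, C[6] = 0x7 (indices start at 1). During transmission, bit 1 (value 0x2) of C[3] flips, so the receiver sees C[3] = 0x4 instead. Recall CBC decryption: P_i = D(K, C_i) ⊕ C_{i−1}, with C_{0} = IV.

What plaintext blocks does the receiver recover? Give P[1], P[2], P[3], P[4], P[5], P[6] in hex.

P[1] = 0xA, P[2] = 0x3, P[3] = 0x6, P[4] = 0xC, P[5] = 0x3, P[6] = 0xD

Only C[3] changed, to 0x4. In CBC, a change in C_i garbles P_i and flips the same bit in P_{i+1}. Decrypting the received ciphertext:
P[1]: D(K, 0x3) = 0x6; 0x6 ⊕ 0xC = 0xA.
P[2]: D(K, 0x1) = 0x0; 0x0 ⊕ 0x3 = 0x3.
P[3]: D(K, 0x4) = 0x7; 0x7 ⊕ 0x1 = 0x6.
P[4]: D(K, 0x9) = 0x8; 0x8 ⊕ 0x4 = 0xC.
P[5]: D(K, 0x7) = 0xA; 0xA ⊕ 0x9 = 0x3.
P[6]: D(K, 0x7) = 0xA; 0xA ⊕ 0x7 = 0xD.
Blocks that differ from the original plaintext: P[3], P[4].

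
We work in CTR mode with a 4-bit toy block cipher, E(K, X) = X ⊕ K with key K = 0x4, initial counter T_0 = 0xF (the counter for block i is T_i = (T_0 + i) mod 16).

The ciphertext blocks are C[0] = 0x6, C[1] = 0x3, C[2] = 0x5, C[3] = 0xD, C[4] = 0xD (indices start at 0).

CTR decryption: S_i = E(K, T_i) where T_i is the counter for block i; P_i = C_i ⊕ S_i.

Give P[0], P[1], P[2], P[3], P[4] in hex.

P[0]: T = 0xF, S = E(K, T) = 0xB; 0x6 ⊕ 0xB = 0xD.
P[1]: T = 0x0, S = E(K, T) = 0x4; 0x3 ⊕ 0x4 = 0x7.
P[2]: T = 0x1, S = E(K, T) = 0x5; 0x5 ⊕ 0x5 = 0x0.
P[3]: T = 0x2, S = E(K, T) = 0x6; 0xD ⊕ 0x6 = 0xB.
P[4]: T = 0x3, S = E(K, T) = 0x7; 0xD ⊕ 0x7 = 0xA.

P[0] = 0xD, P[1] = 0x7, P[2] = 0x0, P[3] = 0xB, P[4] = 0xA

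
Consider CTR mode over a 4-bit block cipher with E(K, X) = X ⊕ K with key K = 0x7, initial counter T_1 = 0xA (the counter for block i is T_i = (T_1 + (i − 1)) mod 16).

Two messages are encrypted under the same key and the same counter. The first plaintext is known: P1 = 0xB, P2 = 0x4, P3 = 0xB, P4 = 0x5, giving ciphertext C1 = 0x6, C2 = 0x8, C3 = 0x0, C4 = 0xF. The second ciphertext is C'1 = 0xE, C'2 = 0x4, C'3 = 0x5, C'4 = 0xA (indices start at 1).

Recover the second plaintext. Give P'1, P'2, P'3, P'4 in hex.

P'1 = 0x3, P'2 = 0x8, P'3 = 0xE, P'4 = 0x0

In CTR with a reused counter, both messages share the same keystream S_i, so C_i ⊕ C'_i = P_i ⊕ P'_i and thus P'_i = P_i ⊕ C_i ⊕ C'_i.
P'1: 0xB ⊕ 0x6 ⊕ 0xE = 0x3.
P'2: 0x4 ⊕ 0x8 ⊕ 0x4 = 0x8.
P'3: 0xB ⊕ 0x0 ⊕ 0x5 = 0xE.
P'4: 0x5 ⊕ 0xF ⊕ 0xA = 0x0.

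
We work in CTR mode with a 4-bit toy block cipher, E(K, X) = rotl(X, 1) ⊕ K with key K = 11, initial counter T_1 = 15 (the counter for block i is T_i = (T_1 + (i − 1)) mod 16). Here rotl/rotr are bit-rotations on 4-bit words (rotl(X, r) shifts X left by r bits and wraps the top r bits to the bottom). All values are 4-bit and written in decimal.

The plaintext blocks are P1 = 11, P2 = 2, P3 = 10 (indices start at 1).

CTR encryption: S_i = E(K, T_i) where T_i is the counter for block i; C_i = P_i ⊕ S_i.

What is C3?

C1: T = 15, S = E(K, T) = 4; 11 ⊕ 4 = 15.
C2: T = 0, S = E(K, T) = 11; 2 ⊕ 11 = 9.
C3: T = 1, S = E(K, T) = 9; 10 ⊕ 9 = 3.

C3 = 3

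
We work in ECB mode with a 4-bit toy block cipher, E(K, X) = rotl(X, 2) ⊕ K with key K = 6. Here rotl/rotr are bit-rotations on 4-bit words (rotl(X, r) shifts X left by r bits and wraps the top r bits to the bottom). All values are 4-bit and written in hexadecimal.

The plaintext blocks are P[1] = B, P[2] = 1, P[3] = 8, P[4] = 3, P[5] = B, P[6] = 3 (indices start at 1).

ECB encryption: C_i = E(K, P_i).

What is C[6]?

C[6]: E(K, 3) = A.

C[6] = A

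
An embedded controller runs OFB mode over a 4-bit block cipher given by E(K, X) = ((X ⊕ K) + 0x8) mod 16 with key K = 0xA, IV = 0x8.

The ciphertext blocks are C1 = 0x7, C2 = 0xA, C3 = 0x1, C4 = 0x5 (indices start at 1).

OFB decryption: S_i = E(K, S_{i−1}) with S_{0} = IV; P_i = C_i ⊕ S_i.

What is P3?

P3 = 0xB

P1: S = E(K, 0x8) = 0xA; 0x7 ⊕ 0xA = 0xD.
P2: S = E(K, 0xA) = 0x8; 0xA ⊕ 0x8 = 0x2.
P3: S = E(K, 0x8) = 0xA; 0x1 ⊕ 0xA = 0xB.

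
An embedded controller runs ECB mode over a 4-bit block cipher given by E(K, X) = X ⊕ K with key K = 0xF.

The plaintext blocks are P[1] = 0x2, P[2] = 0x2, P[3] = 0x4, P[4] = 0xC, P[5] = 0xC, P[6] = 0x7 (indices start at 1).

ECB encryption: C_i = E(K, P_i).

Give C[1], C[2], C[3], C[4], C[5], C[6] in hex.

C[1] = 0xD, C[2] = 0xD, C[3] = 0xB, C[4] = 0x3, C[5] = 0x3, C[6] = 0x8

C[1]: E(K, 0x2) = 0xD.
C[2]: E(K, 0x2) = 0xD.
C[3]: E(K, 0x4) = 0xB.
C[4]: E(K, 0xC) = 0x3.
C[5]: E(K, 0xC) = 0x3.
C[6]: E(K, 0x7) = 0x8.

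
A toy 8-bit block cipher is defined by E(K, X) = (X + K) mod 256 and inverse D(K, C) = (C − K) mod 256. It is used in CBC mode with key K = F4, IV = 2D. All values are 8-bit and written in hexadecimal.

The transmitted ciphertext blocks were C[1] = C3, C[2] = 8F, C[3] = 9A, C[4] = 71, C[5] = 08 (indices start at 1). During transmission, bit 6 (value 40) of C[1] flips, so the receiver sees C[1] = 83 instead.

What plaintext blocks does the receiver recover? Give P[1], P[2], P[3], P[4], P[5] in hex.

P[1] = A2, P[2] = 18, P[3] = 29, P[4] = E7, P[5] = 65

CBC decryption: P_i = D(K, C_i) ⊕ C_{i−1}, with C_{0} = IV.
Only C[1] changed, to 83. In CBC, a change in C_i garbles P_i and flips the same bit in P_{i+1}. Decrypting the received ciphertext:
P[1]: D(K, 83) = 8F; 8F ⊕ 2D = A2.
P[2]: D(K, 8F) = 9B; 9B ⊕ 83 = 18.
P[3]: D(K, 9A) = A6; A6 ⊕ 8F = 29.
P[4]: D(K, 71) = 7D; 7D ⊕ 9A = E7.
P[5]: D(K, 08) = 14; 14 ⊕ 71 = 65.
Blocks that differ from the original plaintext: P[1], P[2].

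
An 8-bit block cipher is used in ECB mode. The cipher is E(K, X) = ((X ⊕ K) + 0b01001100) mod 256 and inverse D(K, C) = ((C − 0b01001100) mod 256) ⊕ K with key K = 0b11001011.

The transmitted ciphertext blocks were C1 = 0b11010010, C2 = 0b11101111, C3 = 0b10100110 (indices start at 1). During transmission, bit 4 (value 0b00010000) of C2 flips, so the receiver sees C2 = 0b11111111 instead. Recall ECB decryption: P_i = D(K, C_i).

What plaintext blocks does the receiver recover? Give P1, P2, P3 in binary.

P1 = 0b01001101, P2 = 0b01111000, P3 = 0b10010001

Only C2 changed, to 0b11111111. In ECB, a change in C_i affects only P_i. Decrypting the received ciphertext:
P1: D(K, 0b11010010) = 0b01001101.
P2: D(K, 0b11111111) = 0b01111000.
P3: D(K, 0b10100110) = 0b10010001.
Blocks that differ from the original plaintext: P2.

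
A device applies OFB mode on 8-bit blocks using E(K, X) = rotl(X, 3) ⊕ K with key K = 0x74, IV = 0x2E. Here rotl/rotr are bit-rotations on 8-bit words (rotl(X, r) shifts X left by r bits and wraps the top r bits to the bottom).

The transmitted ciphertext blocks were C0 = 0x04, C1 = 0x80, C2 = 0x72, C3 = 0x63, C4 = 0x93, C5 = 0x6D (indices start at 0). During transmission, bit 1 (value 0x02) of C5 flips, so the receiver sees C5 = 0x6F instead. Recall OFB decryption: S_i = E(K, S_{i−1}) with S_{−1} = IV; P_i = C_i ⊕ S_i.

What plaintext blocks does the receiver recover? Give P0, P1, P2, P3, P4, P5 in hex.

P0 = 0x01, P1 = 0xDC, P2 = 0xE4, P3 = 0xA3, P4 = 0xE1, P5 = 0x88

Only C5 changed, to 0x6F. In OFB, a change in C_i flips the same bit in P_i only; the keystream is unaffected. Decrypting the received ciphertext:
P0: S = E(K, 0x2E) = 0x05; 0x04 ⊕ 0x05 = 0x01.
P1: S = E(K, 0x05) = 0x5C; 0x80 ⊕ 0x5C = 0xDC.
P2: S = E(K, 0x5C) = 0x96; 0x72 ⊕ 0x96 = 0xE4.
P3: S = E(K, 0x96) = 0xC0; 0x63 ⊕ 0xC0 = 0xA3.
P4: S = E(K, 0xC0) = 0x72; 0x93 ⊕ 0x72 = 0xE1.
P5: S = E(K, 0x72) = 0xE7; 0x6F ⊕ 0xE7 = 0x88.
Blocks that differ from the original plaintext: P5.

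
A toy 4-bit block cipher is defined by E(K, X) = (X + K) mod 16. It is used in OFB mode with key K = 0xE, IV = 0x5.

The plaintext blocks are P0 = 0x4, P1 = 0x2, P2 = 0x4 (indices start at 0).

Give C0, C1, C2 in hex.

C0 = 0x7, C1 = 0x3, C2 = 0xB

OFB encryption: S_i = E(K, S_{i−1}) with S_{−1} = IV; C_i = P_i ⊕ S_i.
C0: S = E(K, 0x5) = 0x3; 0x4 ⊕ 0x3 = 0x7.
C1: S = E(K, 0x3) = 0x1; 0x2 ⊕ 0x1 = 0x3.
C2: S = E(K, 0x1) = 0xF; 0x4 ⊕ 0xF = 0xB.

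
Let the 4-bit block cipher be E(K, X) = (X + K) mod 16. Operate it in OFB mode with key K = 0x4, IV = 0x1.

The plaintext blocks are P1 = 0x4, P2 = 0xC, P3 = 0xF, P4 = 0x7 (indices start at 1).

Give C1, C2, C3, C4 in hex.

C1 = 0x1, C2 = 0x5, C3 = 0x2, C4 = 0x6

OFB encryption: S_i = E(K, S_{i−1}) with S_{0} = IV; C_i = P_i ⊕ S_i.
C1: S = E(K, 0x1) = 0x5; 0x4 ⊕ 0x5 = 0x1.
C2: S = E(K, 0x5) = 0x9; 0xC ⊕ 0x9 = 0x5.
C3: S = E(K, 0x9) = 0xD; 0xF ⊕ 0xD = 0x2.
C4: S = E(K, 0xD) = 0x1; 0x7 ⊕ 0x1 = 0x6.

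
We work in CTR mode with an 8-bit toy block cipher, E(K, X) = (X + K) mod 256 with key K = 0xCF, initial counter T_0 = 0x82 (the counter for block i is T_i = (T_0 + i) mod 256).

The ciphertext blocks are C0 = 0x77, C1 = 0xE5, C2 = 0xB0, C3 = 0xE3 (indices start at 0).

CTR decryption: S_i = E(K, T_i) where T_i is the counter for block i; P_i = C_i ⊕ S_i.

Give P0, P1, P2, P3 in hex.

P0 = 0x26, P1 = 0xB7, P2 = 0xE3, P3 = 0xB7

P0: T = 0x82, S = E(K, T) = 0x51; 0x77 ⊕ 0x51 = 0x26.
P1: T = 0x83, S = E(K, T) = 0x52; 0xE5 ⊕ 0x52 = 0xB7.
P2: T = 0x84, S = E(K, T) = 0x53; 0xB0 ⊕ 0x53 = 0xE3.
P3: T = 0x85, S = E(K, T) = 0x54; 0xE3 ⊕ 0x54 = 0xB7.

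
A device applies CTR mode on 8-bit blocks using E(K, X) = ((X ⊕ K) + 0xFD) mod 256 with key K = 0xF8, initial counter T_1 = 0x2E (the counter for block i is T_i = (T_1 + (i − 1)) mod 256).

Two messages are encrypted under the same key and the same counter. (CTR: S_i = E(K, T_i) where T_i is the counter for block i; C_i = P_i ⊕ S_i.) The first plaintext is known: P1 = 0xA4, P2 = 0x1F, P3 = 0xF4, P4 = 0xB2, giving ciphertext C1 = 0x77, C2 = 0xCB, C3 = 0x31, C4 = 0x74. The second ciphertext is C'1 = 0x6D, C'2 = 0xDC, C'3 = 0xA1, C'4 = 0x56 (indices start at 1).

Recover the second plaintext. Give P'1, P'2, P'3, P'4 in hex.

In CTR with a reused counter, both messages share the same keystream S_i, so C_i ⊕ C'_i = P_i ⊕ P'_i and thus P'_i = P_i ⊕ C_i ⊕ C'_i.
P'1: 0xA4 ⊕ 0x77 ⊕ 0x6D = 0xBE.
P'2: 0x1F ⊕ 0xCB ⊕ 0xDC = 0x08.
P'3: 0xF4 ⊕ 0x31 ⊕ 0xA1 = 0x64.
P'4: 0xB2 ⊕ 0x74 ⊕ 0x56 = 0x90.

P'1 = 0xBE, P'2 = 0x08, P'3 = 0x64, P'4 = 0x90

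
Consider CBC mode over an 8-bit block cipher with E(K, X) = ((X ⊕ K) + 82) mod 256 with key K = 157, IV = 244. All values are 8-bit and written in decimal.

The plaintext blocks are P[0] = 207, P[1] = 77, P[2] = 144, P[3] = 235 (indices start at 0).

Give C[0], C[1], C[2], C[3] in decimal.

CBC encryption: C_i = E(K, P_i ⊕ C_{i−1}), with C_{−1} = IV.
C[0]: P[0] ⊕ 244 = 59; E(K, 59) = 248.
C[1]: P[1] ⊕ 248 = 181; E(K, 181) = 122.
C[2]: P[2] ⊕ 122 = 234; E(K, 234) = 201.
C[3]: P[3] ⊕ 201 = 34; E(K, 34) = 17.

C[0] = 248, C[1] = 122, C[2] = 201, C[3] = 17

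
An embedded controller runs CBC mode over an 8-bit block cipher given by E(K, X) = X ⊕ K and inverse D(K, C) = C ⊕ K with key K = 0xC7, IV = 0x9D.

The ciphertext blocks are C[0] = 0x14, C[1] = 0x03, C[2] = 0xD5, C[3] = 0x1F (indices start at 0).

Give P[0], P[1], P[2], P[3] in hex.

P[0] = 0x4E, P[1] = 0xD0, P[2] = 0x11, P[3] = 0x0D

CBC decryption: P_i = D(K, C_i) ⊕ C_{i−1}, with C_{−1} = IV.
P[0]: D(K, 0x14) = 0xD3; 0xD3 ⊕ 0x9D = 0x4E.
P[1]: D(K, 0x03) = 0xC4; 0xC4 ⊕ 0x14 = 0xD0.
P[2]: D(K, 0xD5) = 0x12; 0x12 ⊕ 0x03 = 0x11.
P[3]: D(K, 0x1F) = 0xD8; 0xD8 ⊕ 0xD5 = 0x0D.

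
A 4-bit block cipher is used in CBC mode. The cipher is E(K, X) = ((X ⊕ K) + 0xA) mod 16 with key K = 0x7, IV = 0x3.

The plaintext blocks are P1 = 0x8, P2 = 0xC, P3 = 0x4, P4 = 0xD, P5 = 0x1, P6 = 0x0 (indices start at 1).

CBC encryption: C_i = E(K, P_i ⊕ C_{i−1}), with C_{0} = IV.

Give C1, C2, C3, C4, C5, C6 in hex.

C1 = 0x6, C2 = 0x7, C3 = 0xE, C4 = 0xE, C5 = 0x2, C6 = 0xF

C1: P1 ⊕ 0x3 = 0xB; E(K, 0xB) = 0x6.
C2: P2 ⊕ 0x6 = 0xA; E(K, 0xA) = 0x7.
C3: P3 ⊕ 0x7 = 0x3; E(K, 0x3) = 0xE.
C4: P4 ⊕ 0xE = 0x3; E(K, 0x3) = 0xE.
C5: P5 ⊕ 0xE = 0xF; E(K, 0xF) = 0x2.
C6: P6 ⊕ 0x2 = 0x2; E(K, 0x2) = 0xF.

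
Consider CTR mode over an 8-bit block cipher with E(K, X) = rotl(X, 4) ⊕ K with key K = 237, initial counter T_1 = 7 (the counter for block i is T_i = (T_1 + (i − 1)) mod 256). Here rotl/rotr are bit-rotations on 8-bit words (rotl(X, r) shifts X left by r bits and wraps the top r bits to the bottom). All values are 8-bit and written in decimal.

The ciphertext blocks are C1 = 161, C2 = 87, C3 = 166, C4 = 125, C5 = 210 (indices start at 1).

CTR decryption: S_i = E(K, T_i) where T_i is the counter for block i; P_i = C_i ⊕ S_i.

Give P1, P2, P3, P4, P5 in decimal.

P1: T = 7, S = E(K, T) = 157; 161 ⊕ 157 = 60.
P2: T = 8, S = E(K, T) = 109; 87 ⊕ 109 = 58.
P3: T = 9, S = E(K, T) = 125; 166 ⊕ 125 = 219.
P4: T = 10, S = E(K, T) = 77; 125 ⊕ 77 = 48.
P5: T = 11, S = E(K, T) = 93; 210 ⊕ 93 = 143.

P1 = 60, P2 = 58, P3 = 219, P4 = 48, P5 = 143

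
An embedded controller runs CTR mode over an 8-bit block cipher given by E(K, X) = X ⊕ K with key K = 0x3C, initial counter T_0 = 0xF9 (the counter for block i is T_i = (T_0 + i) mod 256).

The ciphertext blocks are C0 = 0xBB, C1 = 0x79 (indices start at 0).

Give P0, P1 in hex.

CTR decryption: S_i = E(K, T_i) where T_i is the counter for block i; P_i = C_i ⊕ S_i.
P0: T = 0xF9, S = E(K, T) = 0xC5; 0xBB ⊕ 0xC5 = 0x7E.
P1: T = 0xFA, S = E(K, T) = 0xC6; 0x79 ⊕ 0xC6 = 0xBF.

P0 = 0x7E, P1 = 0xBF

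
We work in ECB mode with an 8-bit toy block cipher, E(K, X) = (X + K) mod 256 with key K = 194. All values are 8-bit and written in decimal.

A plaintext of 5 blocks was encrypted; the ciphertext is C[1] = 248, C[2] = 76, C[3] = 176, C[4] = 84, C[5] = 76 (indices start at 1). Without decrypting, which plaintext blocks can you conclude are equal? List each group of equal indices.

ECB encrypts each block independently with the same key, so equal ciphertext blocks imply equal plaintext blocks.
C[2] = C[5] = 76, so P[2] = P[5].

P[2] = P[5]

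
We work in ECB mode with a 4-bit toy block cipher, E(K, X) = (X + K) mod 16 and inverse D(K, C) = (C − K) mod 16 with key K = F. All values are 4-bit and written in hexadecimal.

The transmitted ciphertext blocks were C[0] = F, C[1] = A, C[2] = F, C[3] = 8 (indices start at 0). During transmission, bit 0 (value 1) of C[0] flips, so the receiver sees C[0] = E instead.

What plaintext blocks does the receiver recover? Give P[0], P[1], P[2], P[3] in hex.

P[0] = F, P[1] = B, P[2] = 0, P[3] = 9

ECB decryption: P_i = D(K, C_i).
Only C[0] changed, to E. In ECB, a change in C_i affects only P_i. Decrypting the received ciphertext:
P[0]: D(K, E) = F.
P[1]: D(K, A) = B.
P[2]: D(K, F) = 0.
P[3]: D(K, 8) = 9.
Blocks that differ from the original plaintext: P[0].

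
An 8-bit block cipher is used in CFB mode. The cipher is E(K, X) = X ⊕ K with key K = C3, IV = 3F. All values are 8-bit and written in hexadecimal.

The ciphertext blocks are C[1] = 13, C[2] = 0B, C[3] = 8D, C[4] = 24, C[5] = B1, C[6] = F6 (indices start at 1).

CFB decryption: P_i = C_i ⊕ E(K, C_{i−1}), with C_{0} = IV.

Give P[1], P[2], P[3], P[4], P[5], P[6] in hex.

P[1] = EF, P[2] = DB, P[3] = 45, P[4] = 6A, P[5] = 56, P[6] = 84

P[1]: E(K, 3F) = FC; 13 ⊕ FC = EF.
P[2]: E(K, 13) = D0; 0B ⊕ D0 = DB.
P[3]: E(K, 0B) = C8; 8D ⊕ C8 = 45.
P[4]: E(K, 8D) = 4E; 24 ⊕ 4E = 6A.
P[5]: E(K, 24) = E7; B1 ⊕ E7 = 56.
P[6]: E(K, B1) = 72; F6 ⊕ 72 = 84.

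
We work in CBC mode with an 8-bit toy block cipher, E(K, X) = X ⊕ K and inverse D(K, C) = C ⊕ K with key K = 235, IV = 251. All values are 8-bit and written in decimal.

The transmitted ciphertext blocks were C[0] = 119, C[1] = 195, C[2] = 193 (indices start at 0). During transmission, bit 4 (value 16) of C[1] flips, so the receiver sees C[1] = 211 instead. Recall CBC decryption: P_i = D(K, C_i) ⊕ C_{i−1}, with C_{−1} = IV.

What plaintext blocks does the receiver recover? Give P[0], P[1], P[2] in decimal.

Only C[1] changed, to 211. In CBC, a change in C_i garbles P_i and flips the same bit in P_{i+1}. Decrypting the received ciphertext:
P[0]: D(K, 119) = 156; 156 ⊕ 251 = 103.
P[1]: D(K, 211) = 56; 56 ⊕ 119 = 79.
P[2]: D(K, 193) = 42; 42 ⊕ 211 = 249.
Blocks that differ from the original plaintext: P[1], P[2].

P[0] = 103, P[1] = 79, P[2] = 249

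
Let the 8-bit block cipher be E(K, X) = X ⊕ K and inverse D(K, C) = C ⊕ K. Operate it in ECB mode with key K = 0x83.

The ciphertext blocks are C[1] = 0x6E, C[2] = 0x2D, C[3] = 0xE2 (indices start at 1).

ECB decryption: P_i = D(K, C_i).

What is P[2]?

P[2] = 0xAE

P[2]: D(K, 0x2D) = 0xAE.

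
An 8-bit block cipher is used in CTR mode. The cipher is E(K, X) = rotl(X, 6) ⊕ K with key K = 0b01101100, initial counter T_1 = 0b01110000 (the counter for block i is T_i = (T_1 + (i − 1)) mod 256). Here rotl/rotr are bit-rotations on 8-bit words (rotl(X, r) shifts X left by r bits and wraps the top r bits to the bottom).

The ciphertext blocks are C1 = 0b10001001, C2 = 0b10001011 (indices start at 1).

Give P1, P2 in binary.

P1 = 0b11111001, P2 = 0b10111011

CTR decryption: S_i = E(K, T_i) where T_i is the counter for block i; P_i = C_i ⊕ S_i.
P1: T = 0b01110000, S = E(K, T) = 0b01110000; 0b10001001 ⊕ 0b01110000 = 0b11111001.
P2: T = 0b01110001, S = E(K, T) = 0b00110000; 0b10001011 ⊕ 0b00110000 = 0b10111011.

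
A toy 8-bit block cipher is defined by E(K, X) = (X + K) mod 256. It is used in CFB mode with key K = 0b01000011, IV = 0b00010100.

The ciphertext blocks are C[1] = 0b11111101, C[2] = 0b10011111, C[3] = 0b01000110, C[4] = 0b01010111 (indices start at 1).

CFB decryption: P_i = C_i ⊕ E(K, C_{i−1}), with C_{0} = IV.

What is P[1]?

P[1]: E(K, 0b00010100) = 0b01010111; 0b11111101 ⊕ 0b01010111 = 0b10101010.

P[1] = 0b10101010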